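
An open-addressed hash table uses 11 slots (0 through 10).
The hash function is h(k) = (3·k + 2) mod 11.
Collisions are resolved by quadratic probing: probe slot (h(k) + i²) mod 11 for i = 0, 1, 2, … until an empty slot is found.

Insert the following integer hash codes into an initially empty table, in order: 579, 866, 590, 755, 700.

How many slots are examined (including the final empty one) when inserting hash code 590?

Insert 579: h=1, slot 1 empty -> index 1.
Insert 866: h=4, slot 4 empty -> index 4.
Insert 590: h=1, slot 1 occupied -> index 2.
Insert 755: h=1, slots 1,2 occupied -> index 5.
Insert 700: h=1, slots 1,2,5 occupied -> index 10.
Table: [-, 579, 590, -, 866, 755, -, -, -, -, 700]

2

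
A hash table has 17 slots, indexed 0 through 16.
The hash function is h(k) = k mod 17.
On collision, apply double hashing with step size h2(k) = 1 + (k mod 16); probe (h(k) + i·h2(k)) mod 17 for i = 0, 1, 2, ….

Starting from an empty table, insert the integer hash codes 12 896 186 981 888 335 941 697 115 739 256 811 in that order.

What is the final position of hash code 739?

3

12 hashes to 12; slot 12 is free -> place at 12.
896 hashes to 12, h2=1; 12 taken -> place at 13.
186 hashes to 16; slot 16 is free -> place at 16.
981 hashes to 12, h2=6; 12 taken -> place at 1.
888 hashes to 4; slot 4 is free -> place at 4.
335 hashes to 12, h2=16; 12 taken -> place at 11.
941 hashes to 6; slot 6 is free -> place at 6.
697 hashes to 0; slot 0 is free -> place at 0.
115 hashes to 13, h2=4; 13,0,4 taken -> place at 8.
739 hashes to 8, h2=4; 8,12,16 taken -> place at 3.
256 hashes to 1, h2=1; 1 taken -> place at 2.
811 hashes to 12, h2=12; 12 taken -> place at 7.
Table: [697, 981, 256, 739, 888, -, 941, 811, 115, -, -, 335, 12, 896, -, -, 186]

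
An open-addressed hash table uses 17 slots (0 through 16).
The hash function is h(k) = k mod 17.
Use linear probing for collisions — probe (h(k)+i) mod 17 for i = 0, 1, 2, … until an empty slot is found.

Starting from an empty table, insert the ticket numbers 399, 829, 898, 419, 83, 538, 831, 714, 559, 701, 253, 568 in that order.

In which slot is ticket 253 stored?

399 hashes to 8; slot 8 is free -> place at 8.
829 hashes to 13; slot 13 is free -> place at 13.
898 hashes to 14; slot 14 is free -> place at 14.
419 hashes to 11; slot 11 is free -> place at 11.
83 hashes to 15; slot 15 is free -> place at 15.
538 hashes to 11; 11 taken -> place at 12.
831 hashes to 15; 15 taken -> place at 16.
714 hashes to 0; slot 0 is free -> place at 0.
559 hashes to 15; 15,16,0 taken -> place at 1.
701 hashes to 4; slot 4 is free -> place at 4.
253 hashes to 15; 15,16,0,1 taken -> place at 2.
568 hashes to 7; slot 7 is free -> place at 7.
Table: [714, 559, 253, —, 701, —, —, 568, 399, —, —, 419, 538, 829, 898, 83, 831]

2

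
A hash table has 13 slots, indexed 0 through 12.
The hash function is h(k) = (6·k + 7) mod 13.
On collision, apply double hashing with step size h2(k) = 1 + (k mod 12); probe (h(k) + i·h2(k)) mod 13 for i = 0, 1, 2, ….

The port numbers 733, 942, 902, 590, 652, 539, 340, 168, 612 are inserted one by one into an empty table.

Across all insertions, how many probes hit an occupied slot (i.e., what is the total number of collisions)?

9

733: h=11 => slot 11
942: h=4 => slot 4
902: h=11, h2=3, probe 11,1 => slot 1
590: h=11, h2=3, probe 11,1,4,7 => slot 7
652: h=6 => slot 6
539: h=4, h2=12, probe 4,3 => slot 3
340: h=6, h2=5, probe 6,11,3,8 => slot 8
168: h=1, h2=1, probe 1,2 => slot 2
612: h=0 => slot 0
Table: [612, 902, 168, 539, 942, -, 652, 590, 340, -, -, 733, -]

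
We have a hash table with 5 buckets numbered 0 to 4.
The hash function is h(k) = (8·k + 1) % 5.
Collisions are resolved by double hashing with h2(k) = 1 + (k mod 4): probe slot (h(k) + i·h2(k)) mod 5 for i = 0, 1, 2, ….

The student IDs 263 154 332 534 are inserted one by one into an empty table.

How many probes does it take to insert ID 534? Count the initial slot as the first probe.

263 hashes to 0; slot 0 is free → place at 0.
154 hashes to 3; slot 3 is free → place at 3.
332 hashes to 2; slot 2 is free → place at 2.
534 hashes to 3, h2=3; 3 taken → place at 1.
Table: [263, 534, 332, 154, -]

2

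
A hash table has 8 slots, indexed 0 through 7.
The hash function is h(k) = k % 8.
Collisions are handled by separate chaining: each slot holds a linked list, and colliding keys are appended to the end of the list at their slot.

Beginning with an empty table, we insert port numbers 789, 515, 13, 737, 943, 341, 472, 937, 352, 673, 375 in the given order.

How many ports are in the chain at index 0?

2

Insert 789: h=5, bucket 5 empty → new chain.
Insert 515: h=3, bucket 3 empty → new chain.
Insert 13: h=5, bucket 5 nonempty → append to chain.
Insert 737: h=1, bucket 1 empty → new chain.
Insert 943: h=7, bucket 7 empty → new chain.
Insert 341: h=5, bucket 5 nonempty → append to chain.
Insert 472: h=0, bucket 0 empty → new chain.
Insert 937: h=1, bucket 1 nonempty → append to chain.
Insert 352: h=0, bucket 0 nonempty → append to chain.
Insert 673: h=1, bucket 1 nonempty → append to chain.
Insert 375: h=7, bucket 7 nonempty → append to chain.
Final buckets:
0: 472 -> 352
1: 737 -> 937 -> 673
2: .
3: 515
4: .
5: 789 -> 13 -> 341
6: .
7: 943 -> 375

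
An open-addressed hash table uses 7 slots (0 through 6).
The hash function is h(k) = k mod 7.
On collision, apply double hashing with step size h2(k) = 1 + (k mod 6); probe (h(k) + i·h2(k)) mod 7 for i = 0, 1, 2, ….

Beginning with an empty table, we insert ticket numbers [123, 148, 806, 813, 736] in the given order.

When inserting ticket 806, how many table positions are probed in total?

123 hashes to 4; slot 4 is free => place at 4.
148 hashes to 1; slot 1 is free => place at 1.
806 hashes to 1, h2=3; 1,4 taken => place at 0.
813 hashes to 1, h2=4; 1 taken => place at 5.
736 hashes to 1, h2=5; 1 taken => place at 6.
Table: [806, 148, ., ., 123, 813, 736]

3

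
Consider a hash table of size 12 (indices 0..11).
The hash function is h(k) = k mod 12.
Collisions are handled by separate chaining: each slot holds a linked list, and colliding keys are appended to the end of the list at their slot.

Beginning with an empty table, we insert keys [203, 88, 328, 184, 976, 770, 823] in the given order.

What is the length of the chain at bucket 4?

4

203 → bucket 11
88 → bucket 4
328 → bucket 4 (collision)
184 → bucket 4 (collision)
976 → bucket 4 (collision)
770 → bucket 2
823 → bucket 7
Final buckets:
0: ∅
1: ∅
2: 770
3: ∅
4: 88 -> 328 -> 184 -> 976
5: ∅
6: ∅
7: 823
8: ∅
9: ∅
10: ∅
11: 203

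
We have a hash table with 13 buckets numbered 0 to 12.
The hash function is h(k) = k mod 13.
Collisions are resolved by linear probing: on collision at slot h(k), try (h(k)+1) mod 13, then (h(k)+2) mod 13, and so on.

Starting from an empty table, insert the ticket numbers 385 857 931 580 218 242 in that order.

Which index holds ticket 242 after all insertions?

385: h=8 => slot 8
857: h=12 => slot 12
931: h=8, probe 8,9 => slot 9
580: h=8, probe 8,9,10 => slot 10
218: h=10, probe 10,11 => slot 11
242: h=8, probe 8,9,10,11,12,0 => slot 0
Table: [242, —, —, —, —, —, —, —, 385, 931, 580, 218, 857]

0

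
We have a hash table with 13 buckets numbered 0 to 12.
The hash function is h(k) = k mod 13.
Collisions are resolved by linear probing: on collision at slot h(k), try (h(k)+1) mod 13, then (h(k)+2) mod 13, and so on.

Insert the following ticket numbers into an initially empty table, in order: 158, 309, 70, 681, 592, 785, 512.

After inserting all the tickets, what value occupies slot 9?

Insert 158: h=2, slot 2 empty -> index 2.
Insert 309: h=10, slot 10 empty -> index 10.
Insert 70: h=5, slot 5 empty -> index 5.
Insert 681: h=5, slot 5 occupied -> index 6.
Insert 592: h=7, slot 7 empty -> index 7.
Insert 785: h=5, slots 5,6,7 occupied -> index 8.
Insert 512: h=5, slots 5,6,7,8 occupied -> index 9.
Table: [—, —, 158, —, —, 70, 681, 592, 785, 512, 309, —, —]

512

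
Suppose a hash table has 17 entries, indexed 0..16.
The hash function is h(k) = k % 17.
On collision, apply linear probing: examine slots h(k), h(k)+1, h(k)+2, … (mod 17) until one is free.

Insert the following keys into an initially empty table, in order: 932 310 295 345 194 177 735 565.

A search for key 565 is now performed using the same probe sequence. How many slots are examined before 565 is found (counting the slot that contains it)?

932 hashes to 14; slot 14 is free => place at 14.
310 hashes to 4; slot 4 is free => place at 4.
295 hashes to 6; slot 6 is free => place at 6.
345 hashes to 5; slot 5 is free => place at 5.
194 hashes to 7; slot 7 is free => place at 7.
177 hashes to 7; 7 taken => place at 8.
735 hashes to 4; 4,5,6,7,8 taken => place at 9.
565 hashes to 4; 4,5,6,7,8,9 taken => place at 10.
Table: [_, _, _, _, 310, 345, 295, 194, 177, 735, 565, _, _, _, 932, _, _]
Lookup 565: h=4, probe 4,5,6,7,8,9,10 → found at 10.

7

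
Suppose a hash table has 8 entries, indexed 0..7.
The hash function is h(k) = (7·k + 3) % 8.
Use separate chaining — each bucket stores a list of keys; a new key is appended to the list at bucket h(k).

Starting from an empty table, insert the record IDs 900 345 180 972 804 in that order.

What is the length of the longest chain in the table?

Insert 900: h=7, bucket 7 empty -> new chain.
Insert 345: h=2, bucket 2 empty -> new chain.
Insert 180: h=7, bucket 7 nonempty -> append to chain.
Insert 972: h=7, bucket 7 nonempty -> append to chain.
Insert 804: h=7, bucket 7 nonempty -> append to chain.
Final buckets:
0: -
1: -
2: 345
3: -
4: -
5: -
6: -
7: 900 -> 180 -> 972 -> 804

4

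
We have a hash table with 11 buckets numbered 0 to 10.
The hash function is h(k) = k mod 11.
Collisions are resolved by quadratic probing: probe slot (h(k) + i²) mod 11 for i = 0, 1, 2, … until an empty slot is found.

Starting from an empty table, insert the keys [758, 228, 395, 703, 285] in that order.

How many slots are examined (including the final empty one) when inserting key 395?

2

758: h=10 -> slot 10
228: h=8 -> slot 8
395: h=10, probe 10,0 -> slot 0
703: h=10, probe 10,0,3 -> slot 3
285: h=10, probe 10,0,3,8,4 -> slot 4
Table: [395, —, —, 703, 285, —, —, —, 228, —, 758]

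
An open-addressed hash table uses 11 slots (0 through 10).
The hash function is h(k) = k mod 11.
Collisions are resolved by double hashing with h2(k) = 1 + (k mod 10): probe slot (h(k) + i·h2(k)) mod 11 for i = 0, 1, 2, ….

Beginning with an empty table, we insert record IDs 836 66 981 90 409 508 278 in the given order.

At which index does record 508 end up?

836: h=0 -> slot 0
66: h=0, h2=7, probe 0,7 -> slot 7
981: h=2 -> slot 2
90: h=2, h2=1, probe 2,3 -> slot 3
409: h=2, h2=10, probe 2,1 -> slot 1
508: h=2, h2=9, probe 2,0,9 -> slot 9
278: h=3, h2=9, probe 3,1,10 -> slot 10
Table: [836, 409, 981, 90, —, —, —, 66, —, 508, 278]

9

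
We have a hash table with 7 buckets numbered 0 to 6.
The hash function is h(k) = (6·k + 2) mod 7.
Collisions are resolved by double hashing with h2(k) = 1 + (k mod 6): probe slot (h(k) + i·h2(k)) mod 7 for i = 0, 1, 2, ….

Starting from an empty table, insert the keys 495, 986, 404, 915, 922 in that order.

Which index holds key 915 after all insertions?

495 hashes to 4; slot 4 is free → place at 4.
986 hashes to 3; slot 3 is free → place at 3.
404 hashes to 4, h2=3; 4 taken → place at 0.
915 hashes to 4, h2=4; 4 taken → place at 1.
922 hashes to 4, h2=5; 4 taken → place at 2.
Table: [404, 915, 922, 986, 495, ∅, ∅]

1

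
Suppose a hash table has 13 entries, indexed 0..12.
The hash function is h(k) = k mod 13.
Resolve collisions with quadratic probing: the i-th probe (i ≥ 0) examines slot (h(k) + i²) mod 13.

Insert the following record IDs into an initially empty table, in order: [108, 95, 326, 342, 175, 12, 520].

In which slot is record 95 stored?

5

Insert 108: h=4, slot 4 empty -> index 4.
Insert 95: h=4, slot 4 occupied -> index 5.
Insert 326: h=1, slot 1 empty -> index 1.
Insert 342: h=4, slots 4,5 occupied -> index 8.
Insert 175: h=6, slot 6 empty -> index 6.
Insert 12: h=12, slot 12 empty -> index 12.
Insert 520: h=0, slot 0 empty -> index 0.
Table: [520, 326, ., ., 108, 95, 175, ., 342, ., ., ., 12]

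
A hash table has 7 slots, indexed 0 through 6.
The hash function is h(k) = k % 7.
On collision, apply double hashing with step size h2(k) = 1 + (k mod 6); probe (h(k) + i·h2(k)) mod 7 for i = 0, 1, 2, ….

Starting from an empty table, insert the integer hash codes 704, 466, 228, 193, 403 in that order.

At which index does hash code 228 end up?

5

Insert 704: h=4, slot 4 empty → index 4.
Insert 466: h=4, h2=5, slot 4 occupied → index 2.
Insert 228: h=4, h2=1, slot 4 occupied → index 5.
Insert 193: h=4, h2=2, slot 4 occupied → index 6.
Insert 403: h=4, h2=2, slots 4,6 occupied → index 1.
Table: [∅, 403, 466, ∅, 704, 228, 193]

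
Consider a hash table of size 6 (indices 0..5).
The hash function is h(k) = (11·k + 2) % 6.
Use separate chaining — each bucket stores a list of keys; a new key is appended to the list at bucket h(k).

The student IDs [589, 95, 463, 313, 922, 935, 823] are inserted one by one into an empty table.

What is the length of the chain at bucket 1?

4

Insert 589: h=1, bucket 1 empty → new chain.
Insert 95: h=3, bucket 3 empty → new chain.
Insert 463: h=1, bucket 1 nonempty → append to chain.
Insert 313: h=1, bucket 1 nonempty → append to chain.
Insert 922: h=4, bucket 4 empty → new chain.
Insert 935: h=3, bucket 3 nonempty → append to chain.
Insert 823: h=1, bucket 1 nonempty → append to chain.
Final buckets:
0: ∅
1: 589 -> 463 -> 313 -> 823
2: ∅
3: 95 -> 935
4: 922
5: ∅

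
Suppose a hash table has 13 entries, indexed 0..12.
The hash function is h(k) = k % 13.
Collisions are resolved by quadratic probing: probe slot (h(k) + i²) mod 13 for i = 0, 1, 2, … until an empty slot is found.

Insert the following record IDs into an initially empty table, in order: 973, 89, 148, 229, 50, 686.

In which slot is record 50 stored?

973 hashes to 11; slot 11 is free -> place at 11.
89 hashes to 11; 11 taken -> place at 12.
148 hashes to 5; slot 5 is free -> place at 5.
229 hashes to 8; slot 8 is free -> place at 8.
50 hashes to 11; 11,12 taken -> place at 2.
686 hashes to 10; slot 10 is free -> place at 10.
Table: [-, -, 50, -, -, 148, -, -, 229, -, 686, 973, 89]

2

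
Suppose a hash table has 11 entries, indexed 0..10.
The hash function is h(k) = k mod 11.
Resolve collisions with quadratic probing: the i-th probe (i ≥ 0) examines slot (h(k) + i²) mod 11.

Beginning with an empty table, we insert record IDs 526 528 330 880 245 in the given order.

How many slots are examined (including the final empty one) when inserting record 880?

526 hashes to 9; slot 9 is free => place at 9.
528 hashes to 0; slot 0 is free => place at 0.
330 hashes to 0; 0 taken => place at 1.
880 hashes to 0; 0,1 taken => place at 4.
245 hashes to 3; slot 3 is free => place at 3.
Table: [528, 330, -, 245, 880, -, -, -, -, 526, -]

3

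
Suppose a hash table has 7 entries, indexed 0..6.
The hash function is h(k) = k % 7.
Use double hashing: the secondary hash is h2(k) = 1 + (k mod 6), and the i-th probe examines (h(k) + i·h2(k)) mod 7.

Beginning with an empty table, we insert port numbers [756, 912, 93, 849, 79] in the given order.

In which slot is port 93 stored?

Insert 756: h=0, slot 0 empty → index 0.
Insert 912: h=2, slot 2 empty → index 2.
Insert 93: h=2, h2=4, slot 2 occupied → index 6.
Insert 849: h=2, h2=4, slots 2,6 occupied → index 3.
Insert 79: h=2, h2=2, slot 2 occupied → index 4.
Table: [756, ∅, 912, 849, 79, ∅, 93]

6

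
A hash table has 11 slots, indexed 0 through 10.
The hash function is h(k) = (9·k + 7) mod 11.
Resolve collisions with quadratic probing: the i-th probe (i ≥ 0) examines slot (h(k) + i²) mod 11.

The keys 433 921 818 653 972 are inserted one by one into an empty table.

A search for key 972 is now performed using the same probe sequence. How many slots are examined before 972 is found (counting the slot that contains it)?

4

433 hashes to 10; slot 10 is free → place at 10.
921 hashes to 2; slot 2 is free → place at 2.
818 hashes to 10; 10 taken → place at 0.
653 hashes to 10; 10,0 taken → place at 3.
972 hashes to 10; 10,0,3 taken → place at 8.
Table: [818, —, 921, 653, —, —, —, —, 972, —, 433]
Lookup 972: h=10, probe 10,0,3,8 → found at 8.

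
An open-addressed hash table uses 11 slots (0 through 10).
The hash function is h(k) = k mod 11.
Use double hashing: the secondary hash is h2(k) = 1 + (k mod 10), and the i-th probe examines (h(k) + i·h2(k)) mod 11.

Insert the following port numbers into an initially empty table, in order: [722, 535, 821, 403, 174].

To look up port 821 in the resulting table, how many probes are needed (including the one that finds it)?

2

722: h=7 → slot 7
535: h=7, h2=6, probe 7,2 → slot 2
821: h=7, h2=2, probe 7,9 → slot 9
403: h=7, h2=4, probe 7,0 → slot 0
174: h=9, h2=5, probe 9,3 → slot 3
Table: [403, ∅, 535, 174, ∅, ∅, ∅, 722, ∅, 821, ∅]
Lookup 821: h=7, h2=2, probe 7,9 → found at 9.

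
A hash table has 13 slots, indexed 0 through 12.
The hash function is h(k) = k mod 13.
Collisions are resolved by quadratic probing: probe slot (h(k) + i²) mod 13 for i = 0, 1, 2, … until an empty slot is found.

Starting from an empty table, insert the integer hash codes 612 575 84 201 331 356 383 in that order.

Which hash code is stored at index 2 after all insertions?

612 hashes to 1; slot 1 is free → place at 1.
575 hashes to 3; slot 3 is free → place at 3.
84 hashes to 6; slot 6 is free → place at 6.
201 hashes to 6; 6 taken → place at 7.
331 hashes to 6; 6,7 taken → place at 10.
356 hashes to 5; slot 5 is free → place at 5.
383 hashes to 6; 6,7,10 taken → place at 2.
Table: [—, 612, 383, 575, —, 356, 84, 201, —, —, 331, —, —]

383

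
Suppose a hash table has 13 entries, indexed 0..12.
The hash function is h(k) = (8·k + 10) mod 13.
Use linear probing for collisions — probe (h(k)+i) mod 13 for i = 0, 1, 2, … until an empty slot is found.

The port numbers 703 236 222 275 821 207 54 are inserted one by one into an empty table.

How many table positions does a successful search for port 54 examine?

5

703 hashes to 5; slot 5 is free => place at 5.
236 hashes to 0; slot 0 is free => place at 0.
222 hashes to 5; 5 taken => place at 6.
275 hashes to 0; 0 taken => place at 1.
821 hashes to 0; 0,1 taken => place at 2.
207 hashes to 2; 2 taken => place at 3.
54 hashes to 0; 0,1,2,3 taken => place at 4.
Table: [236, 275, 821, 207, 54, 703, 222, ., ., ., ., ., .]
Lookup 54: h=0, probe 0,1,2,3,4 → found at 4.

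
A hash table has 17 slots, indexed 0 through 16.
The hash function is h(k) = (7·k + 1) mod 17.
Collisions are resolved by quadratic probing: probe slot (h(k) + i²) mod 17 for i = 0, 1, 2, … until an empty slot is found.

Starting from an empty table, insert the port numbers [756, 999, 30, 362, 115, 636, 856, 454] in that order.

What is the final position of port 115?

11

756: h=6 -> slot 6
999: h=7 -> slot 7
30: h=7, probe 7,8 -> slot 8
362: h=2 -> slot 2
115: h=7, probe 7,8,11 -> slot 11
636: h=16 -> slot 16
856: h=9 -> slot 9
454: h=0 -> slot 0
Table: [454, ., 362, ., ., ., 756, 999, 30, 856, ., 115, ., ., ., ., 636]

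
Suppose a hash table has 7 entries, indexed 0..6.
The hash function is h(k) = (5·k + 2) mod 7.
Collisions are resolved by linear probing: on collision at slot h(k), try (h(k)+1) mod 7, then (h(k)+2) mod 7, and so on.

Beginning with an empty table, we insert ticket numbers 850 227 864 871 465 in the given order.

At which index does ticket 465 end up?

0

Insert 850: h=3, slot 3 empty -> index 3.
Insert 227: h=3, slot 3 occupied -> index 4.
Insert 864: h=3, slots 3,4 occupied -> index 5.
Insert 871: h=3, slots 3,4,5 occupied -> index 6.
Insert 465: h=3, slots 3,4,5,6 occupied -> index 0.
Table: [465, —, —, 850, 227, 864, 871]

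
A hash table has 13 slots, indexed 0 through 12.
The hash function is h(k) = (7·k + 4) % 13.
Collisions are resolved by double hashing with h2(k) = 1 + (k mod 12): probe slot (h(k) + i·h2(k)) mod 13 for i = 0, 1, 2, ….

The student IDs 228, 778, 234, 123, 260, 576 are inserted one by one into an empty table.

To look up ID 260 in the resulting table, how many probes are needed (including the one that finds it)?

228: h=1 => slot 1
778: h=3 => slot 3
234: h=4 => slot 4
123: h=7 => slot 7
260: h=4, h2=9, probe 4,0 => slot 0
576: h=6 => slot 6
Table: [260, 228, —, 778, 234, —, 576, 123, —, —, —, —, —]
Lookup 260: h=4, h2=9, probe 4,0 → found at 0.

2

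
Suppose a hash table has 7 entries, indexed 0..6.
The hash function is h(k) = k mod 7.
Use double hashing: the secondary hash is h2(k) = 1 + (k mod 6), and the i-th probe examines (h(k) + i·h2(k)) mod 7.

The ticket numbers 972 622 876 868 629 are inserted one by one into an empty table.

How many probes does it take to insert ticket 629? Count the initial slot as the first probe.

972: h=6 → slot 6
622: h=6, h2=5, probe 6,4 → slot 4
876: h=1 → slot 1
868: h=0 → slot 0
629: h=6, h2=6, probe 6,5 → slot 5
Table: [868, 876, ∅, ∅, 622, 629, 972]

2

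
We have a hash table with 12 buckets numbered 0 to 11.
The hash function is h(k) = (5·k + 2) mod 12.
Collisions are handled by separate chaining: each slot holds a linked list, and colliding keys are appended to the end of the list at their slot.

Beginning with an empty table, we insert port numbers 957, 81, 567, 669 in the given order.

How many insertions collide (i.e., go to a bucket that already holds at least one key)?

2

Insert 957: h=11, bucket 11 empty → new chain.
Insert 81: h=11, bucket 11 nonempty → append to chain.
Insert 567: h=5, bucket 5 empty → new chain.
Insert 669: h=11, bucket 11 nonempty → append to chain.
Final buckets:
0: —
1: —
2: —
3: —
4: —
5: 567
6: —
7: —
8: —
9: —
10: —
11: 957 -> 81 -> 669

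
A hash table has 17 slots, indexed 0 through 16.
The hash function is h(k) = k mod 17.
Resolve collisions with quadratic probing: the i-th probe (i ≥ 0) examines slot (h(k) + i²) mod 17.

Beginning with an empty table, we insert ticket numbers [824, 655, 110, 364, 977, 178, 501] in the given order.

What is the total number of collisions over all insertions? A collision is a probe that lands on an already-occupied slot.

824: h=8 -> slot 8
655: h=9 -> slot 9
110: h=8, probe 8,9,12 -> slot 12
364: h=7 -> slot 7
977: h=8, probe 8,9,12,0 -> slot 0
178: h=8, probe 8,9,12,0,7,16 -> slot 16
501: h=8, probe 8,9,12,0,7,16,10 -> slot 10
Table: [977, ., ., ., ., ., ., 364, 824, 655, 501, ., 110, ., ., ., 178]

16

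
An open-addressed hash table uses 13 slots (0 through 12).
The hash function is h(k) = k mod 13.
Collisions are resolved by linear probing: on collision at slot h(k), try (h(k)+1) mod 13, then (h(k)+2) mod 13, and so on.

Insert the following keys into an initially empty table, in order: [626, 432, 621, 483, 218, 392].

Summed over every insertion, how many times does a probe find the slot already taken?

6

626: h=2 -> slot 2
432: h=3 -> slot 3
621: h=10 -> slot 10
483: h=2, probe 2,3,4 -> slot 4
218: h=10, probe 10,11 -> slot 11
392: h=2, probe 2,3,4,5 -> slot 5
Table: [_, _, 626, 432, 483, 392, _, _, _, _, 621, 218, _]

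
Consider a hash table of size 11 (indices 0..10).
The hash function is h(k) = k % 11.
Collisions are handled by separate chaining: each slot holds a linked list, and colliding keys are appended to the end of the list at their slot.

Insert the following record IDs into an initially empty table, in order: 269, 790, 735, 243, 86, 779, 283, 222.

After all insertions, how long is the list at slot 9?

Insert 269: h=5, bucket 5 empty → new chain.
Insert 790: h=9, bucket 9 empty → new chain.
Insert 735: h=9, bucket 9 nonempty → append to chain.
Insert 243: h=1, bucket 1 empty → new chain.
Insert 86: h=9, bucket 9 nonempty → append to chain.
Insert 779: h=9, bucket 9 nonempty → append to chain.
Insert 283: h=8, bucket 8 empty → new chain.
Insert 222: h=2, bucket 2 empty → new chain.
Final buckets:
0: .
1: 243
2: 222
3: .
4: .
5: 269
6: .
7: .
8: 283
9: 790 -> 735 -> 86 -> 779
10: .

4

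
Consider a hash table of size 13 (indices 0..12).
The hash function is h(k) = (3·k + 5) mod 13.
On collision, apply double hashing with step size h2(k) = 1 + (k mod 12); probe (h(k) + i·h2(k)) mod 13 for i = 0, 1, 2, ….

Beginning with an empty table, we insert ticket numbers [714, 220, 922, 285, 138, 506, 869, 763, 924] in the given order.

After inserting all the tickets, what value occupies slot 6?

763

714: h=2 => slot 2
220: h=2, h2=5, probe 2,7 => slot 7
922: h=2, h2=11, probe 2,0 => slot 0
285: h=2, h2=10, probe 2,12 => slot 12
138: h=3 => slot 3
506: h=2, h2=3, probe 2,5 => slot 5
869: h=12, h2=6, probe 12,5,11 => slot 11
763: h=6 => slot 6
924: h=8 => slot 8
Table: [922, ∅, 714, 138, ∅, 506, 763, 220, 924, ∅, ∅, 869, 285]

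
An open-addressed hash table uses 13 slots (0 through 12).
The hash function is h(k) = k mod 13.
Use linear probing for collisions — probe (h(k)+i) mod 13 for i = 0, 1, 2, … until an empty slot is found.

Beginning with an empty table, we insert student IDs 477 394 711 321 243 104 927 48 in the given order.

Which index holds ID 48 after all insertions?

1

477: h=9 => slot 9
394: h=4 => slot 4
711: h=9, probe 9,10 => slot 10
321: h=9, probe 9,10,11 => slot 11
243: h=9, probe 9,10,11,12 => slot 12
104: h=0 => slot 0
927: h=4, probe 4,5 => slot 5
48: h=9, probe 9,10,11,12,0,1 => slot 1
Table: [104, 48, —, —, 394, 927, —, —, —, 477, 711, 321, 243]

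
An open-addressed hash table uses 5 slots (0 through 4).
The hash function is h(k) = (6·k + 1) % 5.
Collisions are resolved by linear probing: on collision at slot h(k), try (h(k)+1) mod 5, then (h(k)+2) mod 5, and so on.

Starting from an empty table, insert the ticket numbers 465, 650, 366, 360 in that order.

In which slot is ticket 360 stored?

4

Insert 465: h=1, slot 1 empty => index 1.
Insert 650: h=1, slot 1 occupied => index 2.
Insert 366: h=2, slot 2 occupied => index 3.
Insert 360: h=1, slots 1,2,3 occupied => index 4.
Table: [_, 465, 650, 366, 360]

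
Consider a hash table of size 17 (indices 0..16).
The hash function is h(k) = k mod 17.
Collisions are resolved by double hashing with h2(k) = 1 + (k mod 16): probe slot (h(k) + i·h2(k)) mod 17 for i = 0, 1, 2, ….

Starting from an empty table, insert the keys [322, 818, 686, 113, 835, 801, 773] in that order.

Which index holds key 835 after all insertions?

10

322 hashes to 16; slot 16 is free -> place at 16.
818 hashes to 2; slot 2 is free -> place at 2.
686 hashes to 6; slot 6 is free -> place at 6.
113 hashes to 11; slot 11 is free -> place at 11.
835 hashes to 2, h2=4; 2,6 taken -> place at 10.
801 hashes to 2, h2=2; 2 taken -> place at 4.
773 hashes to 8; slot 8 is free -> place at 8.
Table: [_, _, 818, _, 801, _, 686, _, 773, _, 835, 113, _, _, _, _, 322]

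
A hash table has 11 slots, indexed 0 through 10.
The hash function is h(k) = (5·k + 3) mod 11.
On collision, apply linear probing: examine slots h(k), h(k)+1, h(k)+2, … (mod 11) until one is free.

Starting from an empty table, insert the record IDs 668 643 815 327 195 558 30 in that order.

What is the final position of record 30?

3

668: h=10 → slot 10
643: h=6 → slot 6
815: h=8 → slot 8
327: h=10, probe 10,0 → slot 0
195: h=10, probe 10,0,1 → slot 1
558: h=10, probe 10,0,1,2 → slot 2
30: h=10, probe 10,0,1,2,3 → slot 3
Table: [327, 195, 558, 30, —, —, 643, —, 815, —, 668]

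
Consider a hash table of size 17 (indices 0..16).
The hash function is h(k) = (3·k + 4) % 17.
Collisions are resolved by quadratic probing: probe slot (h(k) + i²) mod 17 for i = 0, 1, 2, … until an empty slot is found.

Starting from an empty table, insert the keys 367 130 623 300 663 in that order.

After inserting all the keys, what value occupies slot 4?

Insert 367: h=0, slot 0 empty → index 0.
Insert 130: h=3, slot 3 empty → index 3.
Insert 623: h=3, slot 3 occupied → index 4.
Insert 300: h=3, slots 3,4 occupied → index 7.
Insert 663: h=4, slot 4 occupied → index 5.
Table: [367, ., ., 130, 623, 663, ., 300, ., ., ., ., ., ., ., ., .]

623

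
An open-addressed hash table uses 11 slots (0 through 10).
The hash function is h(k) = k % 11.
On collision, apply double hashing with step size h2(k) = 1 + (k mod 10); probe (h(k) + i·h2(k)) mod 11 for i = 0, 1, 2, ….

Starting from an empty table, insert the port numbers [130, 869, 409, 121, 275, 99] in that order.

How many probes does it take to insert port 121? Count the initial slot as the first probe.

130 hashes to 9; slot 9 is free -> place at 9.
869 hashes to 0; slot 0 is free -> place at 0.
409 hashes to 2; slot 2 is free -> place at 2.
121 hashes to 0, h2=2; 0,2 taken -> place at 4.
275 hashes to 0, h2=6; 0 taken -> place at 6.
99 hashes to 0, h2=10; 0 taken -> place at 10.
Table: [869, ∅, 409, ∅, 121, ∅, 275, ∅, ∅, 130, 99]

3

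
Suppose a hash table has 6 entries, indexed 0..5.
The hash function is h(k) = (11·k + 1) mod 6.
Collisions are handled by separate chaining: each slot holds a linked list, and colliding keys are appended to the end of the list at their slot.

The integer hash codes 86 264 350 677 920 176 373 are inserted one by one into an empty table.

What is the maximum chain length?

4

86 -> bucket 5
264 -> bucket 1
350 -> bucket 5 (collision)
677 -> bucket 2
920 -> bucket 5 (collision)
176 -> bucket 5 (collision)
373 -> bucket 0
Final buckets:
0: 373
1: 264
2: 677
3: —
4: —
5: 86 -> 350 -> 920 -> 176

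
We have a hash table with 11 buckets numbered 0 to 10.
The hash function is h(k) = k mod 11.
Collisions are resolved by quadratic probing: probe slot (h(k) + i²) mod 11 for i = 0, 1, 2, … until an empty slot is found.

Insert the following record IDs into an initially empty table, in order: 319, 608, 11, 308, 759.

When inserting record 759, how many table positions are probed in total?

319 hashes to 0; slot 0 is free => place at 0.
608 hashes to 3; slot 3 is free => place at 3.
11 hashes to 0; 0 taken => place at 1.
308 hashes to 0; 0,1 taken => place at 4.
759 hashes to 0; 0,1,4 taken => place at 9.
Table: [319, 11, _, 608, 308, _, _, _, _, 759, _]

4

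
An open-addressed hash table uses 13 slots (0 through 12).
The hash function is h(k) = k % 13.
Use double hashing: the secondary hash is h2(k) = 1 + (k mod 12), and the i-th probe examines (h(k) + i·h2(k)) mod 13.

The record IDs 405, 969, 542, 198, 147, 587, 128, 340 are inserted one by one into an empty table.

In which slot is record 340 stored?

12

Insert 405: h=2, slot 2 empty -> index 2.
Insert 969: h=7, slot 7 empty -> index 7.
Insert 542: h=9, slot 9 empty -> index 9.
Insert 198: h=3, slot 3 empty -> index 3.
Insert 147: h=4, slot 4 empty -> index 4.
Insert 587: h=2, h2=12, slot 2 occupied -> index 1.
Insert 128: h=11, slot 11 empty -> index 11.
Insert 340: h=2, h2=5, slots 2,7 occupied -> index 12.
Table: [—, 587, 405, 198, 147, —, —, 969, —, 542, —, 128, 340]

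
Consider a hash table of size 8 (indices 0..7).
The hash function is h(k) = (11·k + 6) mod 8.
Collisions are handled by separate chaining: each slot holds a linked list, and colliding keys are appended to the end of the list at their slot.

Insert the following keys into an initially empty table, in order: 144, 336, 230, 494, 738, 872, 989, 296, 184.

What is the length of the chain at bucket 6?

5

144 -> bucket 6
336 -> bucket 6 (collision)
230 -> bucket 0
494 -> bucket 0 (collision)
738 -> bucket 4
872 -> bucket 6 (collision)
989 -> bucket 5
296 -> bucket 6 (collision)
184 -> bucket 6 (collision)
Final buckets:
0: 230 -> 494
1: _
2: _
3: _
4: 738
5: 989
6: 144 -> 336 -> 872 -> 296 -> 184
7: _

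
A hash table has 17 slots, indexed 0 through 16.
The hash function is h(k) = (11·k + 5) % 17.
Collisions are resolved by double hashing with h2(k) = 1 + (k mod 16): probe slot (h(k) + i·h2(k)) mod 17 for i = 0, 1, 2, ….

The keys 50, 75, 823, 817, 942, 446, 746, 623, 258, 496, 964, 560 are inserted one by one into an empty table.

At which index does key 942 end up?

50 hashes to 11; slot 11 is free -> place at 11.
75 hashes to 14; slot 14 is free -> place at 14.
823 hashes to 14, h2=8; 14 taken -> place at 5.
817 hashes to 16; slot 16 is free -> place at 16.
942 hashes to 14, h2=15; 14 taken -> place at 12.
446 hashes to 15; slot 15 is free -> place at 15.
746 hashes to 0; slot 0 is free -> place at 0.
623 hashes to 7; slot 7 is free -> place at 7.
258 hashes to 4; slot 4 is free -> place at 4.
496 hashes to 4, h2=1; 4,5 taken -> place at 6.
964 hashes to 1; slot 1 is free -> place at 1.
560 hashes to 11, h2=1; 11,12 taken -> place at 13.
Table: [746, 964, _, _, 258, 823, 496, 623, _, _, _, 50, 942, 560, 75, 446, 817]

12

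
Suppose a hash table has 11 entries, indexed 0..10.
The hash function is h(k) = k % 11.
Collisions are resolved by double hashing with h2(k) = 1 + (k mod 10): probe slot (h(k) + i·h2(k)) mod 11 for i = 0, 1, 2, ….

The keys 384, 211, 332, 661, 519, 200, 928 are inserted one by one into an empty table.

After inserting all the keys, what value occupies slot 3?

200

384 hashes to 10; slot 10 is free -> place at 10.
211 hashes to 2; slot 2 is free -> place at 2.
332 hashes to 2, h2=3; 2 taken -> place at 5.
661 hashes to 1; slot 1 is free -> place at 1.
519 hashes to 2, h2=10; 2,1 taken -> place at 0.
200 hashes to 2, h2=1; 2 taken -> place at 3.
928 hashes to 4; slot 4 is free -> place at 4.
Table: [519, 661, 211, 200, 928, 332, —, —, —, —, 384]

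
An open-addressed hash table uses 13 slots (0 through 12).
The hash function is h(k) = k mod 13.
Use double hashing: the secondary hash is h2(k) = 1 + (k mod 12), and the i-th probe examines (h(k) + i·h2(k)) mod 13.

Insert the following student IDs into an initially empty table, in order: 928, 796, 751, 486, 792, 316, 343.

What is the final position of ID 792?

0

Insert 928: h=5, slot 5 empty → index 5.
Insert 796: h=3, slot 3 empty → index 3.
Insert 751: h=10, slot 10 empty → index 10.
Insert 486: h=5, h2=7, slot 5 occupied → index 12.
Insert 792: h=12, h2=1, slot 12 occupied → index 0.
Insert 316: h=4, slot 4 empty → index 4.
Insert 343: h=5, h2=8, slots 5,0 occupied → index 8.
Table: [792, -, -, 796, 316, 928, -, -, 343, -, 751, -, 486]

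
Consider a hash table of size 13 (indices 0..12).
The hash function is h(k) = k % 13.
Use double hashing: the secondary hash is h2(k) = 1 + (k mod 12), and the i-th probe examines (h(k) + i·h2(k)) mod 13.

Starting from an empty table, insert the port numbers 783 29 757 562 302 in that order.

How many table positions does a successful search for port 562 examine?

2

783 hashes to 3; slot 3 is free -> place at 3.
29 hashes to 3, h2=6; 3 taken -> place at 9.
757 hashes to 3, h2=2; 3 taken -> place at 5.
562 hashes to 3, h2=11; 3 taken -> place at 1.
302 hashes to 3, h2=3; 3 taken -> place at 6.
Table: [., 562, ., 783, ., 757, 302, ., ., 29, ., ., .]
Lookup 562: h=3, h2=11, probe 3,1 → found at 1.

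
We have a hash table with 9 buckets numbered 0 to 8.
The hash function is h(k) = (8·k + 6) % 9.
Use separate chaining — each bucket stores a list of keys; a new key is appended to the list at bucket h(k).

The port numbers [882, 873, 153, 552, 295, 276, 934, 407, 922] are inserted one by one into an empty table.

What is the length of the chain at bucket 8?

2

Insert 882: h=6, bucket 6 empty -> new chain.
Insert 873: h=6, bucket 6 nonempty -> append to chain.
Insert 153: h=6, bucket 6 nonempty -> append to chain.
Insert 552: h=3, bucket 3 empty -> new chain.
Insert 295: h=8, bucket 8 empty -> new chain.
Insert 276: h=0, bucket 0 empty -> new chain.
Insert 934: h=8, bucket 8 nonempty -> append to chain.
Insert 407: h=4, bucket 4 empty -> new chain.
Insert 922: h=2, bucket 2 empty -> new chain.
Final buckets:
0: 276
1: .
2: 922
3: 552
4: 407
5: .
6: 882 -> 873 -> 153
7: .
8: 295 -> 934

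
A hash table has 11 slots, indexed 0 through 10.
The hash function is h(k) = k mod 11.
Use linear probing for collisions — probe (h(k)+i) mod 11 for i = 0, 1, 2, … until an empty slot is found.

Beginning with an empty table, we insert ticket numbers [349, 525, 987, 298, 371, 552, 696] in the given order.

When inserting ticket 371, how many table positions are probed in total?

4

349: h=8 => slot 8
525: h=8, probe 8,9 => slot 9
987: h=8, probe 8,9,10 => slot 10
298: h=1 => slot 1
371: h=8, probe 8,9,10,0 => slot 0
552: h=2 => slot 2
696: h=3 => slot 3
Table: [371, 298, 552, 696, ∅, ∅, ∅, ∅, 349, 525, 987]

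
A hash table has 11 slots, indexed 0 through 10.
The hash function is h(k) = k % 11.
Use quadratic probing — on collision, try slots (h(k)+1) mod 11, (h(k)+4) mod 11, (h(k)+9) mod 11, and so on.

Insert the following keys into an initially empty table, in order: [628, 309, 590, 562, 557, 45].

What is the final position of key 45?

10

628: h=1 => slot 1
309: h=1, probe 1,2 => slot 2
590: h=7 => slot 7
562: h=1, probe 1,2,5 => slot 5
557: h=7, probe 7,8 => slot 8
45: h=1, probe 1,2,5,10 => slot 10
Table: [∅, 628, 309, ∅, ∅, 562, ∅, 590, 557, ∅, 45]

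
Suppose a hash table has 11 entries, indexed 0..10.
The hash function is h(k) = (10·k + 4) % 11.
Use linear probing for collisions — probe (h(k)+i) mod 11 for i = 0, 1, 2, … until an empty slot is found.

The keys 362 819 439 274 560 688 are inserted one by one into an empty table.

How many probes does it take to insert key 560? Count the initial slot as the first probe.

Insert 362: h=5, slot 5 empty => index 5.
Insert 819: h=10, slot 10 empty => index 10.
Insert 439: h=5, slot 5 occupied => index 6.
Insert 274: h=5, slots 5,6 occupied => index 7.
Insert 560: h=5, slots 5,6,7 occupied => index 8.
Insert 688: h=9, slot 9 empty => index 9.
Table: [-, -, -, -, -, 362, 439, 274, 560, 688, 819]

4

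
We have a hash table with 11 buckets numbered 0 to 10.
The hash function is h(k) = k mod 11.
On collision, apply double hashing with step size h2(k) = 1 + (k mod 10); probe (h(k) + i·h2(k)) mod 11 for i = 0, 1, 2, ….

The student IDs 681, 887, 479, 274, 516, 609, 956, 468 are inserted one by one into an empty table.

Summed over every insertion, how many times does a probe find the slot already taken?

10

681 hashes to 10; slot 10 is free => place at 10.
887 hashes to 7; slot 7 is free => place at 7.
479 hashes to 6; slot 6 is free => place at 6.
274 hashes to 10, h2=5; 10 taken => place at 4.
516 hashes to 10, h2=7; 10,6 taken => place at 2.
609 hashes to 4, h2=10; 4 taken => place at 3.
956 hashes to 10, h2=7; 10,6,2 taken => place at 9.
468 hashes to 6, h2=9; 6,4,2 taken => place at 0.
Table: [468, ∅, 516, 609, 274, ∅, 479, 887, ∅, 956, 681]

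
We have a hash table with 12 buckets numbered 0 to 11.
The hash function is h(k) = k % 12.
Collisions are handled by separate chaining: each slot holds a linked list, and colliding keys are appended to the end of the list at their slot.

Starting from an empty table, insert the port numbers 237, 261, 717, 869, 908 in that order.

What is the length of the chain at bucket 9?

3

Insert 237: h=9, bucket 9 empty → new chain.
Insert 261: h=9, bucket 9 nonempty → append to chain.
Insert 717: h=9, bucket 9 nonempty → append to chain.
Insert 869: h=5, bucket 5 empty → new chain.
Insert 908: h=8, bucket 8 empty → new chain.
Final buckets:
0: -
1: -
2: -
3: -
4: -
5: 869
6: -
7: -
8: 908
9: 237 -> 261 -> 717
10: -
11: -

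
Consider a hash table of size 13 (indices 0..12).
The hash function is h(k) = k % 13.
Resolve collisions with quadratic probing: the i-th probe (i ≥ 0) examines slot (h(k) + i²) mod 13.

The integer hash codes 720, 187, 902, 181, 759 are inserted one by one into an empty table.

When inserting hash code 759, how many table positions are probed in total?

720: h=5 -> slot 5
187: h=5, probe 5,6 -> slot 6
902: h=5, probe 5,6,9 -> slot 9
181: h=12 -> slot 12
759: h=5, probe 5,6,9,1 -> slot 1
Table: [—, 759, —, —, —, 720, 187, —, —, 902, —, —, 181]

4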